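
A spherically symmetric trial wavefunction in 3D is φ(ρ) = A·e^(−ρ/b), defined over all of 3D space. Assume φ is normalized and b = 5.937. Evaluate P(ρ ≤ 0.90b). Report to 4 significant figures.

Integrate the radial probability density 4πρ²|φ|² over ρ ≤ 0.90b.
A² is fixed by ∫₀^∞ 4πρ²|φ|² dρ = 1, i.e. A² = (π·b^3)^(−1).
Substituting u = ρ/b, A², 4π and the length scale all cancel in the ratio: P = ∫_{0}^{0.90} u^2·e^(-2·u) du / ∫_{0}^{∞} u^2·e^(-2·u) du.
With ∫ u^2·e^(-2·u) du = -(2·u^2 + 2·u + 1)·e^(-2·u)/4 + C, the region integral is 1/4 - 221·e^(-9/5)/200 and the full one is 1/4.
Taking the ratio yields P = 0.26938.

P ≈ 0.2694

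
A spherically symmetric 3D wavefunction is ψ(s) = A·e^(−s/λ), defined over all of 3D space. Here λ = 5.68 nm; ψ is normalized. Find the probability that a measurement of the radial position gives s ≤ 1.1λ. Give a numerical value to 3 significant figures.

P ≈ 0.377

With dV = 4πs²ds, the probability is ∫|ψ|² dV over s ≤ 1.1λ.
Normalization gives A² = 1/(π·λ^3).
Substituting u = s/λ, A², 4π and the length scale all cancel in the ratio: P = ∫_{0}^{1.1} u^2·e^(-2·u) du / ∫_{0}^{∞} u^2·e^(-2·u) du.
Using ∫ u^2·e^(-2·u) du = -(2·u^2 + 2·u + 1)·e^(-2·u)/4, the numerator is 1/4 - 281·e^(-11/5)/200 and the denominator is 1/4.
This evaluates to P = 0.3773.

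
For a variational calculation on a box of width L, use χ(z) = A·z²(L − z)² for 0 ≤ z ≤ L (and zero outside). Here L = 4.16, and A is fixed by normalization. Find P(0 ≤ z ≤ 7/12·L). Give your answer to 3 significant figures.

The probability is P = ∫ |χ|² dz over [0, 7/12·L].
The normalization integral ∫|χ|²dz over the whole domain equals L^9/630·A², and A² cancels in the ratio.
Substituting u = z/L, A² and the length scale cancel in the ratio: P = ∫_{0}^{7/12} u^4·(1 - u)^4 du / ∫_{0}^{1} u^4·(1 - u)^4 du.
With ∫ u^4·(1 - u)^4 du = u^5·(70·u^4 - 315·u^3 + 540·u^2 - 420·u + 126)/630 + C, the region integral is ≈ 0.0011074 and the full one is 1/630.
Evaluating gives P = 0.6977.

P ≈ 0.698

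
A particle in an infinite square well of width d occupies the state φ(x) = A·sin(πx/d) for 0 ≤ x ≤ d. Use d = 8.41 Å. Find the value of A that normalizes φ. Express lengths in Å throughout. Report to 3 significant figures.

The normalization condition is ∫|φ|² dx = 1 from 0 to d.
The integral (without the A² prefactor) comes out to d/2.
So A² = (d/2)^(−1).
Substituting d = 8.41 gives A² = 0.2378, so A = 0.4877.

A ≈ 0.488 Å^(-1/2)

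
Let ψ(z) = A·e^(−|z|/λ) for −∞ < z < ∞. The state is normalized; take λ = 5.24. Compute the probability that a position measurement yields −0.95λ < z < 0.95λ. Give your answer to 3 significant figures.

P ≈ 0.850

P = ∫_{−0.95λ}^{0.95λ} |ψ(z)|² dz.
Since A² = 1/(λ), this is the region integral divided by the full normalization integral.
Both integrals are even about z = 0, so only the z ≥ 0 halves are needed (the factors of 2 cancel). Let u = z/λ; then A² and the length scale cancel, so P = ∫_{0}^{0.95} e^(-2·u) du ÷ ∫_{0}^{∞} e^(-2·u) du.
Using ∫ e^(-2·u) du = -e^(-2·u)/2, the numerator is 1/2 - e^(-19/10)/2 and the denominator is 1/2.
Taking the ratio, P = 0.8504.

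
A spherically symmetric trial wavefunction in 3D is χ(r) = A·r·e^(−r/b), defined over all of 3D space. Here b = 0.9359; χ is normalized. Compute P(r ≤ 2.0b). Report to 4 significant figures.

P ≈ 0.3712

Integrate the radial probability density 4πr²|χ|² over r ≤ 2.0b.
The full normalization integral is A²·[3·π·b^5] = 1, fixing A².
Let u = r/b; then A², 4π and the length scale all cancel, so P = ∫_{0}^{2.0} u^4·e^(-2·u) du ÷ ∫_{0}^{∞} u^4·e^(-2·u) du.
An antiderivative of u^4·e^(-2·u) is -(u^4/2 + u^3 + 3·u^2/2 + 3·u/2 + 3/4)·e^(-2·u); evaluating from 0 to 2.0 gives 3/4 - 103·e^(-4)/4, while the full integral is 3/4.
This evaluates to P = 0.37116.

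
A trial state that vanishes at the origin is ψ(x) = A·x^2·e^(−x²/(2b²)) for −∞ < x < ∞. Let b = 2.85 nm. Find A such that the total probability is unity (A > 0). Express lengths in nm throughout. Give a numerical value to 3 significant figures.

We need A² ∫|f|² dx = 1, taking the integral from −∞ to ∞.
Carrying out the integral gives A² · 3·√(π)·b^5/4.
Setting this equal to 1 gives A² = 1/(3·√(π)·b^5/4).
Plugging in b = 2.85 yields A = 0.06325.

A ≈ 0.0633 nm^(-5/2)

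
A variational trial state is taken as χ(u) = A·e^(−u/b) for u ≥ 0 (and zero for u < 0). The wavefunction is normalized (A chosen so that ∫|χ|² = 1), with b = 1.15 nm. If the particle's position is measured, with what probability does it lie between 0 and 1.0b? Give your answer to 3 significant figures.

P ≈ 0.865

P = ∫_{0}^{1.0b} |χ(u)|² du.
Since A² = 1/(b/2), this is the region integral divided by the full normalization integral.
Substituting t = u/b, A² and the length scale cancel in the ratio: P = ∫_{0}^{1.0} e^(-2·t) dt / ∫_{0}^{∞} e^(-2·t) dt.
Using ∫ e^(-2·t) dt = -e^(-2·t)/2, the numerator is 1/2 - e^(-2)/2 and the denominator is 1/2.
The result is P = 0.8647.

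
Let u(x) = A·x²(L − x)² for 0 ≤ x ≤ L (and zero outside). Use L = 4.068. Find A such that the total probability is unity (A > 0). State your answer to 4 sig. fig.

A ≈ 0.04544

Require ∫ |u|² dx = 1 over the whole domain.
∫|u|² dx = A²·(L^9/630).
Hence A² = 1/[L^9/630].
Plugging in L = 4.068 yields A = 0.045442.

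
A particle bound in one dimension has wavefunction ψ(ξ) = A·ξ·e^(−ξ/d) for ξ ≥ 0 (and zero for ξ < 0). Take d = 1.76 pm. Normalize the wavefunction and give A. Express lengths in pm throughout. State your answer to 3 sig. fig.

A ≈ 0.857 pm^(-3/2)

We need A² ∫|f|² dξ = 1, taking the integral from 0 to ∞.
∫|ψ|² dξ = A²·(d^3/4).
Setting this equal to 1 gives A² = 1/(d^3/4).
With d = 1.76: A² = 0.7337 and A = 0.8566.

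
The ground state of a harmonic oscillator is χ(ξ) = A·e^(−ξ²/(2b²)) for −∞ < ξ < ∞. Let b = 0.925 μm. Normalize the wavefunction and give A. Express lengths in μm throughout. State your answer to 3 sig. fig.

We need A² ∫|f|² dξ = 1, taking the integral from −∞ to ∞.
With ∫_{−∞}^{∞} ξ^(2m) e^(−αξ²) dξ = (2m−1)!!·√π / (2^m α^(m+1/2)), carrying out the integral gives A² · √(π)·b.
Plugging in b = 0.925 yields A = 0.7810.

A ≈ 0.781 μm^(-1/2)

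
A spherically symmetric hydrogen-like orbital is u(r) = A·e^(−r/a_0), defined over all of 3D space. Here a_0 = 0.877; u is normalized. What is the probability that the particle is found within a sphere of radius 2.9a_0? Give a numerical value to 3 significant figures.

Integrate the radial probability density 4πr²|u|² over r ≤ 2.9a_0.
A² is fixed by ∫₀^∞ 4πr²|u|² dr = 1, i.e. A² = (π·a_0^3)^(−1).
Substituting t = r/a_0, A², 4π and the length scale all cancel in the ratio: P = ∫_{0}^{2.9} t^2·e^(-2·t) dt / ∫_{0}^{∞} t^2·e^(-2·t) dt.
With ∫ t^2·e^(-2·t) dt = -(2·t^2 + 2·t + 1)·e^(-2·t)/4 + C, the region integral is 1/4 - 1181·e^(-29/5)/200 and the full one is 1/4.
The region integral divided by the full integral gives P = 0.9285.

P ≈ 0.928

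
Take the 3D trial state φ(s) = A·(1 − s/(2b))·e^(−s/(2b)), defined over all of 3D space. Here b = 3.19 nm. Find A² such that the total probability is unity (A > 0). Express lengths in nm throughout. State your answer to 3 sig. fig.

The normalization condition is ∫|φ|² 4πs² ds = 1 from 0 to ∞.
The angular integral contributes 4π, leaving ∫₀^∞ s²|φ|² ds.
Recall ∫₀^∞ s^m e^(−s/β) ds = m!·β^(m+1), carrying out the integral gives A² · 8·π·b^3.
Plugging in b = 3.19 yields A = 0.03501.

A^2 ≈ 0.00123 nm^(-3)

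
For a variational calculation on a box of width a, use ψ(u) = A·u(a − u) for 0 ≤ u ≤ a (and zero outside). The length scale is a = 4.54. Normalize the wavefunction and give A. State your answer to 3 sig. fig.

Normalization requires ∫|ψ|² du = 1, integrated from 0 to a.
The integral (without the A² prefactor) comes out to a^5/30.
Setting this equal to 1 gives A² = 1/(a^5/30).
Plugging in a = 4.54 yields A = 0.1247.

A ≈ 0.125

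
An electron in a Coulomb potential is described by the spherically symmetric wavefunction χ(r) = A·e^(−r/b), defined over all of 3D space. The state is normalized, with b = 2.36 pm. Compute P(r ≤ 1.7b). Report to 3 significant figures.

P ≈ 0.660

Integrate the radial probability density 4πr²|χ|² over r ≤ 1.7b.
The full normalization integral is A²·[π·b^3] = 1, fixing A².
Let u = r/b; then A², 4π and the length scale all cancel, so P = ∫_{0}^{1.7} u^2·e^(-2·u) du ÷ ∫_{0}^{∞} u^2·e^(-2·u) du.
An antiderivative of u^2·e^(-2·u) is -(2·u^2 + 2·u + 1)·e^(-2·u)/4; evaluating from 0 to 1.7 gives 1/4 - 509·e^(-17/5)/200, while the full integral is 1/4.
Taking the ratio yields P = 0.6603.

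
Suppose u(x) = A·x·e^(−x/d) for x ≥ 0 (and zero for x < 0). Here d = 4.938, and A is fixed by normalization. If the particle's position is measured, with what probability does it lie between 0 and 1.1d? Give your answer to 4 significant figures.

P ≈ 0.3773

P = ∫_{0}^{1.1d} |u(x)|² dx.
The normalization integral ∫|u|²dx over the whole domain equals d^3/4·A², and A² cancels in the ratio.
Substituting t = x/d, A² and the length scale cancel in the ratio: P = ∫_{0}^{1.1} t^2·e^(-2·t) dt / ∫_{0}^{∞} t^2·e^(-2·t) dt.
Using ∫ t^2·e^(-2·t) dt = -(2·t^2 + 2·t + 1)·e^(-2·t)/4, the numerator is 1/4 - 281·e^(-11/5)/200 and the denominator is 1/4.
The result is P = 0.37729.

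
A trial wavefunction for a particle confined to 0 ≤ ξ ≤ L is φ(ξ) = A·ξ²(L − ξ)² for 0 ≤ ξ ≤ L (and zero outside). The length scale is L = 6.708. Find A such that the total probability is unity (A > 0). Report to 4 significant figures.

The normalization condition is ∫|φ|² dξ = 1 from 0 to L.
Expanding the polynomial and integrating term by term, carrying out the integral gives A² · L^9/630.
So A² = (L^9/630)^(−1).
Plugging in L = 6.708 yields A = 0.0047863.

A ≈ 0.004786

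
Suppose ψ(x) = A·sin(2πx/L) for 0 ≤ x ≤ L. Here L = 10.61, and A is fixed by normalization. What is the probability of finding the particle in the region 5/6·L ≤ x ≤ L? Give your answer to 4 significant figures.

P ≈ 0.09775

The probability is P = ∫ |ψ|² dx over [5/6·L, L].
The normalization integral ∫|ψ|²dx over the whole domain equals L/2·A², and A² cancels in the ratio.
Let u = x/L; then A² and the length scale cancel, so P = ∫_{5/6}^{1} sin(2·π·u)^2 du ÷ ∫_{0}^{1} sin(2·π·u)^2 du.
With ∫ sin(2·π·u)^2 du = u/2 - sin(4·π·u)/(8·π) + C, the region integral is -√(3)/(16·π) + 1/12 and the full one is 1/2.
Evaluating gives P = (-√(3)/8 + π/6)/π.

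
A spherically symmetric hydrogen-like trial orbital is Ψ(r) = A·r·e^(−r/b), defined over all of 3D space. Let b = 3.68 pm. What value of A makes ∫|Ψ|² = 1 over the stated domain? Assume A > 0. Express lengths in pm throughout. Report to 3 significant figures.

A ≈ 0.0125 pm^(-5/2)

We need A² ∫|f|² 4πr² dr = 1, taking the integral from 0 to ∞.
(Spherical symmetry: dV = 4πr² dr.)
Carrying out the integral gives A² · 3·π·b^5.
Plugging in b = 3.68 yields A = 0.01254.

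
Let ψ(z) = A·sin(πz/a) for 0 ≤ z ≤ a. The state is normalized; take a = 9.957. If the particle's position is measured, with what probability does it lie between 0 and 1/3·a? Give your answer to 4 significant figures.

|ψ|² is the probability density, so P = ∫_{0}^{1/3·a} |ψ|² dz.
Since A² = 1/(a/2), this is the region integral divided by the full normalization integral.
In terms of u = z/a (A² and the length scale cancel between numerator and denominator), P = [∫_{0}^{1/3} sin(π·u)^2 du] / [∫_{0}^{1} sin(π·u)^2 du].
Using ∫ sin(π·u)^2 du = u/2 - sin(2·π·u)/(4·π), the numerator is -√(3)/(8·π) + 1/6 and the denominator is 1/2.
Evaluating gives P = (-√(3)/4 + π/3)/π.

P ≈ 0.1955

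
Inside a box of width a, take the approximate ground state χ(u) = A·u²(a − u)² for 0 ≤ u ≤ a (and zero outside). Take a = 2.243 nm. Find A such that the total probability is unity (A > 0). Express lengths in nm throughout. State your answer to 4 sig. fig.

We need A² ∫|f|² du = 1, taking the integral from 0 to a.
With χ = A·u²(a − u)², the integral evaluates to A²·[a^9/630].
So A² = (a^9/630)^(−1).
Plugging in a = 2.243 yields A = 0.66212.

A ≈ 0.6621 nm^(-9/2)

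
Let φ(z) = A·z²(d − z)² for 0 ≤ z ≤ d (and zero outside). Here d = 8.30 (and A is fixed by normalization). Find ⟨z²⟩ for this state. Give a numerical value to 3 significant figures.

⟨z²⟩ = ∫ z^2 |φ|² dz over the full domain.
Expanding the polynomial and integrating term by term, since the A² factors cancel between numerator and denominator, ⟨z²⟩ = 3·d^2/11.
With d = 8.30, ⟨z^2⟩ = 18.79.

⟨z^2⟩ ≈ 18.8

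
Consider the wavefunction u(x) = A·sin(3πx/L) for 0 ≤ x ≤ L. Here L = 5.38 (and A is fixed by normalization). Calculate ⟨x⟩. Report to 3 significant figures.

The expectation value is the |u|²-weighted average of x: ∫ x|u|² dx.
With ∫₀^L sin²(nπx/L) dx = L/2, the ratio of the moment integral to the normalization integral gives ⟨x⟩ = L/2.
With L = 5.38, ⟨x⟩ = 2.690.

⟨x⟩ ≈ 2.69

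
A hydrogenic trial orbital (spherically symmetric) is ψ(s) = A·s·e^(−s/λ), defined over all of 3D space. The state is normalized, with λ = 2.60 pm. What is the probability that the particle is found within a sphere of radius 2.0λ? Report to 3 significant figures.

With dV = 4πs²ds, the probability is ∫|ψ|² dV over s ≤ 2.0λ.
Normalization gives A² = 1/(3·π·λ^5).
Substituting u = s/λ, A², 4π and the length scale all cancel in the ratio: P = ∫_{0}^{2.0} u^4·e^(-2·u) du / ∫_{0}^{∞} u^4·e^(-2·u) du.
An antiderivative of u^4·e^(-2·u) is -(u^4/2 + u^3 + 3·u^2/2 + 3·u/2 + 3/4)·e^(-2·u); evaluating from 0 to 2.0 gives 3/4 - 103·e^(-4)/4, while the full integral is 3/4.
The region integral divided by the full integral gives P = 0.3712.

P ≈ 0.371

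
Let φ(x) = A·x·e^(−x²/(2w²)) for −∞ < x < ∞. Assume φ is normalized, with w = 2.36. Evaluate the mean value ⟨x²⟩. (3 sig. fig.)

⟨x^2⟩ ≈ 8.35

⟨x²⟩ = ∫ x^2 |φ|² dx over the full domain.
Differentiating ∫e^(−αx²) dx = √(π/α) under α to get the higher moments, the ratio of the moment integral to the normalization integral gives ⟨x²⟩ = 3·w^2/2.
Putting w = 2.36 gives 8.354.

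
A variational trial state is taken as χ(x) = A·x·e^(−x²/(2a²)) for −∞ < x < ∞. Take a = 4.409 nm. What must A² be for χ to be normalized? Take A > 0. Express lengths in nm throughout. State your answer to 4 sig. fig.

A^2 ≈ 0.01317 nm^(-3)

We need A² ∫|f|² dx = 1, taking the integral from −∞ to ∞.
Differentiating ∫e^(−αx²) dx = √(π/α) under α to get the higher moments, ∫|χ|² dx = A²·(√(π)·a^3/2).
Plugging in a = 4.409 yields A = 0.11474.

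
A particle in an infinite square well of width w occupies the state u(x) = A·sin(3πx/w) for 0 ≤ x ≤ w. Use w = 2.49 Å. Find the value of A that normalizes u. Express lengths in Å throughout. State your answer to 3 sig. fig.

We need A² ∫|f|² dx = 1, taking the integral from 0 to w.
Using sin²θ = (1 − cos 2θ)/2, the integral (without the A² prefactor) comes out to w/2.
Hence A² = 1/[w/2].
With w = 2.49: A² = 0.8032 and A = 0.8962.

A ≈ 0.896 Å^(-1/2)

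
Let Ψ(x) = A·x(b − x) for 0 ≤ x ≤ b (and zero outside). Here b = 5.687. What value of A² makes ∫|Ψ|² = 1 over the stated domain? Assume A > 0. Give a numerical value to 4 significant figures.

The normalization condition is ∫|Ψ|² dx = 1 from 0 to b.
Expanding the polynomial and integrating term by term, ∫|Ψ|² dx = A²·(b^5/30).
Substituting b = 5.687 gives A² = 0.0050432, so A = 0.071015.

A^2 ≈ 0.005043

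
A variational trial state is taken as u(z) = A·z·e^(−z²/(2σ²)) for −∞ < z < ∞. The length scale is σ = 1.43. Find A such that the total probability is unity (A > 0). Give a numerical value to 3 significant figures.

Require ∫ |u|² dz = 1 over the whole domain.
Differentiating ∫e^(−αz²) dz = √(π/α) under α to get the higher moments, with u = A·z·e^(−z²/(2σ²)), the integral evaluates to A²·[√(π)·σ^3/2].
So A² = (√(π)·σ^3/2)^(−1).
Plugging in σ = 1.43 yields A = 0.6212.

A ≈ 0.621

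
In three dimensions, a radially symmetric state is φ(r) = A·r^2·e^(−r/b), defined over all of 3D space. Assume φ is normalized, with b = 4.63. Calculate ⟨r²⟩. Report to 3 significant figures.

The expectation value is the |φ|²-weighted average of r^2: ∫ r^2|φ|² 4πr² dr.
Recall ∫₀^∞ r^m e^(−r/β) dr = m!·β^(m+1), the ratio of the moment integral to the normalization integral gives ⟨r²⟩ = 14·b^2.
Putting b = 4.63 gives 300.1.

⟨r^2⟩ ≈ 300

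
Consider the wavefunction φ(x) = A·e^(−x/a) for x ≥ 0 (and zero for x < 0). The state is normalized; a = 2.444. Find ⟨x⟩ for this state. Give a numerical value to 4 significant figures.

The expectation value is the |φ|²-weighted average of x: ∫ x|φ|² dx.
The ratio of the moment integral to the normalization integral gives ⟨x⟩ = a/2.
Putting a = 2.444 gives 1.2220.

⟨x⟩ ≈ 1.222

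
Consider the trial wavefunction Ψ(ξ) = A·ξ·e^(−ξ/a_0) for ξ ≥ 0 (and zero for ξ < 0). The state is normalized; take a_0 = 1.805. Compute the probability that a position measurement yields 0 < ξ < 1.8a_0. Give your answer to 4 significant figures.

P ≈ 0.6973

|Ψ|² is the probability density, so P = ∫_{0}^{1.8a_0} |Ψ|² dξ.
The normalization integral ∫|Ψ|²dξ over the whole domain equals a_0^3/4·A², and A² cancels in the ratio.
Let u = ξ/a_0; then A² and the length scale cancel, so P = ∫_{0}^{1.8} u^2·e^(-2·u) du ÷ ∫_{0}^{∞} u^2·e^(-2·u) du.
With ∫ u^2·e^(-2·u) du = -(2·u^2 + 2·u + 1)·e^(-2·u)/4 + C, the region integral is 1/4 - 277·e^(-18/5)/100 and the full one is 1/4.
Taking the ratio, P = 0.69725.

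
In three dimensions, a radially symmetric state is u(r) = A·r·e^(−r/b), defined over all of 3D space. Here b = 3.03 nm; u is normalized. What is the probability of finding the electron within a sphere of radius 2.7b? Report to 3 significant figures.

P ≈ 0.627

With dV = 4πr²dr, the probability is ∫|u|² dV over r ≤ 2.7b.
Normalization gives A² = 1/(3·π·b^5).
Substituting t = r/b, A², 4π and the length scale all cancel in the ratio: P = ∫_{0}^{2.7} t^4·e^(-2·t) dt / ∫_{0}^{∞} t^4·e^(-2·t) dt.
An antiderivative of t^4·e^(-2·t) is -(t^4/2 + t^3 + 3·t^2/2 + 3·t/2 + 3/4)·e^(-2·t); evaluating from 0 to 2.7 gives ≈ 0.47002, while the full integral is 3/4.
This evaluates to P = 0.6267.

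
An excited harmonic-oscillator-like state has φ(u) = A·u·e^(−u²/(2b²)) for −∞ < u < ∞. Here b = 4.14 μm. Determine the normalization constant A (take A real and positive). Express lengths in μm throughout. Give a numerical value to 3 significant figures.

Require ∫ |φ|² du = 1 over the whole domain.
Using the Gaussian integral ∫_{−∞}^{∞} e^(−αu²) du = √(π/α), with φ = A·u·e^(−u²/(2b²)), the integral evaluates to A²·[√(π)·b^3/2].
Hence A² = 1/[√(π)·b^3/2].
Substituting b = 4.14 gives A² = 0.01590, so A = 0.1261.

A ≈ 0.126 μm^(-3/2)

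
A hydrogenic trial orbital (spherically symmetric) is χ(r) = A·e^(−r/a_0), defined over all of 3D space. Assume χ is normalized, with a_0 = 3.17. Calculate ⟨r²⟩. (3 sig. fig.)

By definition ⟨r²⟩ = ∫ r^2 |χ(r)|² 4πr² dr.
Recall ∫₀^∞ r^m e^(−r/β) dr = m!·β^(m+1), evaluating both integrals, ⟨r²⟩ = 3·a_0^2.
Putting a_0 = 3.17 gives 30.15.

⟨r^2⟩ ≈ 30.1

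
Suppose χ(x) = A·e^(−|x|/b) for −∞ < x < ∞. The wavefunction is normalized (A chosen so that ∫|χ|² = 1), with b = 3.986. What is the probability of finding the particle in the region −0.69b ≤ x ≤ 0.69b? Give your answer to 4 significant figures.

P ≈ 0.7484

|χ|² is the probability density, so P = ∫_{−0.69b}^{0.69b} |χ|² dx.
Since A² = 1/(b), this is the region integral divided by the full normalization integral.
Both integrals are even about x = 0, so only the x ≥ 0 halves are needed (the factors of 2 cancel). In terms of u = x/b (A² and the length scale cancel between numerator and denominator), P = [∫_{0}^{0.69} e^(-2·u) du] / [∫_{0}^{∞} e^(-2·u) du].
Using ∫ e^(-2·u) du = -e^(-2·u)/2, the numerator is 1/2 - e^(-69/50)/2 and the denominator is 1/2.
The result is P = 0.74842.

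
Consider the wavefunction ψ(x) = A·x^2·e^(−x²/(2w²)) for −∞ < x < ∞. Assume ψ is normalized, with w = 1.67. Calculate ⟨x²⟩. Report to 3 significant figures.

By definition ⟨x²⟩ = ∫ x^2 |ψ(x)|² dx.
Evaluating both integrals, ⟨x²⟩ = 5·w^2/2.
With w = 1.67, ⟨x^2⟩ = 6.972.

⟨x^2⟩ ≈ 6.97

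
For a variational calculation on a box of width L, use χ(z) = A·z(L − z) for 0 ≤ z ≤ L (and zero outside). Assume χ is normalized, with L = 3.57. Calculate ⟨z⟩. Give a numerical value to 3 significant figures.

⟨z⟩ ≈ 1.79

⟨z⟩ = ∫ z |χ|² dz over the full domain.
Expanding the polynomial and integrating term by term, the ratio of the moment integral to the normalization integral gives ⟨z⟩ = L/2.
Putting L = 3.57 gives 1.785.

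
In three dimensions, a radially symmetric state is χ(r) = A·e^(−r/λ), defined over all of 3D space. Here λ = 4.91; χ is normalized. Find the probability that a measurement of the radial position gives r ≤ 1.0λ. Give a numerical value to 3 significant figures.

Integrate the radial probability density 4πr²|χ|² over r ≤ 1.0λ.
Normalization gives A² = 1/(π·λ^3).
Let u = r/λ; then A², 4π and the length scale all cancel, so P = ∫_{0}^{1.0} u^2·e^(-2·u) du ÷ ∫_{0}^{∞} u^2·e^(-2·u) du.
An antiderivative of u^2·e^(-2·u) is -(2·u^2 + 2·u + 1)·e^(-2·u)/4; evaluating from 0 to 1.0 gives 1/4 - 5·e^(-2)/4, while the full integral is 1/4.
This evaluates to P = 0.3233.

P ≈ 0.323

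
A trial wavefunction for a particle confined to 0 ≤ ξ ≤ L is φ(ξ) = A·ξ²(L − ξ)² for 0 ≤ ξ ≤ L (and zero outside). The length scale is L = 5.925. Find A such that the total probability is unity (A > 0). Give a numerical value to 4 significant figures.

We need A² ∫|f|² dξ = 1, taking the integral from 0 to L.
Expanding the polynomial and integrating term by term, ∫|φ|² dξ = A²·(L^9/630).
So A² = (L^9/630)^(−1).
Plugging in L = 5.925 yields A = 0.0083671.

A ≈ 0.008367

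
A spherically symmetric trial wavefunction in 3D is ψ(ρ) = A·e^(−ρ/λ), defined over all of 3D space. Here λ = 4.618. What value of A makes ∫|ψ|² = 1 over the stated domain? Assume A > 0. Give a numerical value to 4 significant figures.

We need A² ∫|f|² 4πρ² dρ = 1, taking the integral from 0 to ∞.
(Spherical symmetry: dV = 4πρ² dρ.)
With ψ = A·e^(−ρ/λ), the integral evaluates to A²·[π·λ^3].
Hence A² = 1/[π·λ^3].
Substituting λ = 4.618 gives A² = 0.0032321, so A = 0.056852.

A ≈ 0.05685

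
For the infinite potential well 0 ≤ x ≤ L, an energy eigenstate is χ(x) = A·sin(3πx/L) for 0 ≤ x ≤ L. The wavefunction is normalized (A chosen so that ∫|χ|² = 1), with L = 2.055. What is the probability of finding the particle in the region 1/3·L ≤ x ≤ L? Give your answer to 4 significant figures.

P ≈ 0.6667

The probability is P = ∫ |χ|² dx over [1/3·L, L].
Since A² = 1/(L/2), this is the region integral divided by the full normalization integral.
In terms of u = x/L (A² and the length scale cancel between numerator and denominator), P = [∫_{1/3}^{1} sin(3·π·u)^2 du] / [∫_{0}^{1} sin(3·π·u)^2 du].
Using ∫ sin(3·π·u)^2 du = u/2 - sin(6·π·u)/(12·π), the numerator is 1/3 and the denominator is 1/2.
This works out to P = 2/3.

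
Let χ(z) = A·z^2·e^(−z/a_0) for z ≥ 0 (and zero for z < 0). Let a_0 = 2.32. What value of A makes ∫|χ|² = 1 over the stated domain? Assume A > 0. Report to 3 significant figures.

A ≈ 0.141

The normalization condition is ∫|χ|² dz = 1 from 0 to ∞.
Recall ∫₀^∞ z^m e^(−z/β) dz = m!·β^(m+1), with χ = A·z^2·e^(−z/a_0), the integral evaluates to A²·[3·a_0^5/4].
So A² = (3·a_0^5/4)^(−1).
Plugging in a_0 = 2.32 yields A = 0.1408.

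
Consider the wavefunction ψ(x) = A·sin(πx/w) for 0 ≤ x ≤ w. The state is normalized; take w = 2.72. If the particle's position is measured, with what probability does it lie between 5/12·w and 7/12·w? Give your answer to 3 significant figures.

P = ∫_{5/12·w}^{7/12·w} |ψ(x)|² dx.
Since A² = 1/(w/2), this is the region integral divided by the full normalization integral.
Let u = x/w; then A² and the length scale cancel, so P = ∫_{5/12}^{7/12} sin(π·u)^2 du ÷ ∫_{0}^{1} sin(π·u)^2 du.
With ∫ sin(π·u)^2 du = u/2 - sin(2·π·u)/(4·π) + C, the region integral is 1/(4·π) + 1/12 and the full one is 1/2.
The result is P = (3 + π)/(6·π).

P ≈ 0.326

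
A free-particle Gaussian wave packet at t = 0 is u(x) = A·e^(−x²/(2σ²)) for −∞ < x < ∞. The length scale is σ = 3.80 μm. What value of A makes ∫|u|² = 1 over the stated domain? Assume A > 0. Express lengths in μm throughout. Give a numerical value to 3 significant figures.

A ≈ 0.385 μm^(-1/2)

The normalization condition is ∫|u|² dx = 1 from −∞ to ∞.
Using the Gaussian integral ∫_{−∞}^{∞} e^(−αx²) dx = √(π/α), the integral (without the A² prefactor) comes out to √(π)·σ.
Hence A² = 1/[√(π)·σ].
Substituting σ = 3.80 gives A² = 0.1485, so A = 0.3853.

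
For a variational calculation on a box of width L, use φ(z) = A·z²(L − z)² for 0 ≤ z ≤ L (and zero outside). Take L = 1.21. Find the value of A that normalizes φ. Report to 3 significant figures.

Require ∫ |φ|² dz = 1 over the whole domain.
Expanding the polynomial and integrating term by term, the integral (without the A² prefactor) comes out to L^9/630.
Hence A² = 1/[L^9/630].
With L = 1.21: A² = 113.3 and A = 10.64.

A ≈ 10.6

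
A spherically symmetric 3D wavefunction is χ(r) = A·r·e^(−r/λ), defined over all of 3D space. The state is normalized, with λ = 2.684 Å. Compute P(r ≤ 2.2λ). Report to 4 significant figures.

P = ∫ |χ|² 4πr² dr over r ≤ 2.2λ.
A² is fixed by ∫₀^∞ 4πr²|χ|² dr = 1, i.e. A² = (3·π·λ^5)^(−1).
Substituting u = r/λ, A², 4π and the length scale all cancel in the ratio: P = ∫_{0}^{2.2} u^4·e^(-2·u) du / ∫_{0}^{∞} u^4·e^(-2·u) du.
With ∫ u^4·e^(-2·u) du = -(u^4/2 + u^3 + 3·u^2/2 + 3·u/2 + 3/4)·e^(-2·u) + C, the region integral is ≈ 0.336612 and the full one is 3/4.
The region integral divided by the full integral gives P = 0.44882.

P ≈ 0.4488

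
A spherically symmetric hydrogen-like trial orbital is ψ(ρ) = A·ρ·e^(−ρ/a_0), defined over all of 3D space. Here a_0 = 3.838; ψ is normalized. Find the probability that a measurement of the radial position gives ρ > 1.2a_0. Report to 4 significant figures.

P ≈ 0.9041

Integrate the radial probability density 4πρ²|ψ|² over ρ > 1.2a_0.
The full normalization integral is A²·[3·π·a_0^5] = 1, fixing A².
Let u = ρ/a_0; then A², 4π and the length scale all cancel, so P = ∫_{1.2}^{∞} u^4·e^(-2·u) du ÷ ∫_{0}^{∞} u^4·e^(-2·u) du.
An antiderivative of u^4·e^(-2·u) is -(u^4/2 + u^3 + 3·u^2/2 + 3·u/2 + 3/4)·e^(-2·u); evaluating from 1.2 to ∞ gives ≈ 0.678099, while the full integral is 3/4.
Taking the ratio yields P = 0.90413.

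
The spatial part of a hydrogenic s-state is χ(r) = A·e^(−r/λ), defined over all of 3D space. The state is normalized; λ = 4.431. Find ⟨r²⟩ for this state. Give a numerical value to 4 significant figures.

⟨r^2⟩ ≈ 58.90

⟨r²⟩ = ∫ r^2 |χ|² 4πr² dr over the full domain.
Since the A² factors cancel between numerator and denominator, ⟨r²⟩ = 3·λ^2.
With λ = 4.431, ⟨r^2⟩ = 58.901.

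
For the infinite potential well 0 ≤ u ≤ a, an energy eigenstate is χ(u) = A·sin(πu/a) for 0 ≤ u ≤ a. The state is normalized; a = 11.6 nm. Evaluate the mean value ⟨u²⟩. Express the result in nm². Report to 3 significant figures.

⟨u^2⟩ ≈ 38.0 nm^2

By definition ⟨u²⟩ = ∫ u^2 |χ(u)|² du.
Evaluating both integrals, ⟨u²⟩ = -a^2/(2·π^2) + a^2/3.
With a = 11.6, ⟨u^2⟩ = 38.04.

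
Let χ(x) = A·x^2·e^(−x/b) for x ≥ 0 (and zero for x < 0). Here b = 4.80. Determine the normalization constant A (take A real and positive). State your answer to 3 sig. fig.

A ≈ 0.0229

We need A² ∫|f|² dx = 1, taking the integral from 0 to ∞.
Using ∫₀^∞ xⁿ e^(−αx) dx = n!/αⁿ⁺¹, carrying out the integral gives A² · 3·b^5/4.
Substituting b = 4.80 gives A² = 0.0005233, so A = 0.02288.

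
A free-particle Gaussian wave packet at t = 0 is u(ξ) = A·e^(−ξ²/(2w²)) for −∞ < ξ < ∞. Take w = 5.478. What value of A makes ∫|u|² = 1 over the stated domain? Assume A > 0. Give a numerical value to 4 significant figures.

A ≈ 0.3209

We need A² ∫|f|² dξ = 1, taking the integral from −∞ to ∞.
The integral (without the A² prefactor) comes out to √(π)·w.
Setting this equal to 1 gives A² = 1/(√(π)·w).
With w = 5.478: A² = 0.10299 and A = 0.32092.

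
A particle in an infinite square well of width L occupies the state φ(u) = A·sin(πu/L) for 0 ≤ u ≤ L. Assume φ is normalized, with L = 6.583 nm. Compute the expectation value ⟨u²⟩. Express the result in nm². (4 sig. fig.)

The expectation value is the |φ|²-weighted average of u^2: ∫ u^2|φ|² du.
Evaluating both integrals, ⟨u²⟩ = -L^2/(2·π^2) + L^2/3.
Putting L = 6.583 gives 12.250.

⟨u^2⟩ ≈ 12.25 nm^2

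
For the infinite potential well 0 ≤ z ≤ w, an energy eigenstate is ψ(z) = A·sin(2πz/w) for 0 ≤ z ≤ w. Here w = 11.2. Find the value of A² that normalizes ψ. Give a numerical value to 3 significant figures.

A^2 ≈ 0.179

We need A² ∫|f|² dz = 1, taking the integral from 0 to w.
∫|ψ|² dz = A²·(w/2).
Setting this equal to 1 gives A² = 1/(w/2).
With w = 11.2: A² = 0.1786 and A = 0.4226.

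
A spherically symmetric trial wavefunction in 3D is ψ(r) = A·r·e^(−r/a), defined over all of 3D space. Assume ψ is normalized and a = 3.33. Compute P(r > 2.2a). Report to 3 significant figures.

Integrate the radial probability density 4πr²|ψ|² over r > 2.2a.
The full normalization integral is A²·[3·π·a^5] = 1, fixing A².
Substituting u = r/a, A², 4π and the length scale all cancel in the ratio: P = ∫_{2.2}^{∞} u^4·e^(-2·u) du / ∫_{0}^{∞} u^4·e^(-2·u) du.
With ∫ u^4·e^(-2·u) du = -(u^4/2 + u^3 + 3·u^2/2 + 3·u/2 + 3/4)·e^(-2·u) + C, the region integral is ≈ 0.41339 and the full one is 3/4.
Taking the ratio yields P = 0.5512.

P ≈ 0.551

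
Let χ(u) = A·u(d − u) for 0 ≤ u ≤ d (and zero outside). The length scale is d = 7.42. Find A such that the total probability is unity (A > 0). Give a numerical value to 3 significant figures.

Require ∫ |χ|² du = 1 over the whole domain.
Expanding the polynomial and integrating term by term, with χ = A·u(d − u), the integral evaluates to A²·[d^5/30].
Substituting d = 7.42 gives A² = 0.001334, so A = 0.03652.

A ≈ 0.0365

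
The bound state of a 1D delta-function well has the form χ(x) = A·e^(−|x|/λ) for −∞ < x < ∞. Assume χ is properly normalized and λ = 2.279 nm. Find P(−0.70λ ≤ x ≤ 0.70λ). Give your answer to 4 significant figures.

P ≈ 0.7534

The probability is P = ∫ |χ|² dx over [−0.70λ, 0.70λ].
The normalization integral ∫|χ|²dx over the whole domain equals λ·A², and A² cancels in the ratio.
Both integrals are even about x = 0, so only the x ≥ 0 halves are needed (the factors of 2 cancel). In terms of u = x/λ (A² and the length scale cancel between numerator and denominator), P = [∫_{0}^{0.70} e^(-2·u) du] / [∫_{0}^{∞} e^(-2·u) du].
With ∫ e^(-2·u) du = -e^(-2·u)/2 + C, the region integral is 1/2 - e^(-7/5)/2 and the full one is 1/2.
Evaluating gives P = 0.75340.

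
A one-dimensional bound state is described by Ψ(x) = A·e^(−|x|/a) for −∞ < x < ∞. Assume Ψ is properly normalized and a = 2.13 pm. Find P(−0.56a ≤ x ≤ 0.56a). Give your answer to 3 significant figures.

|Ψ|² is the probability density, so P = ∫_{−0.56a}^{0.56a} |Ψ|² dx.
The normalization integral ∫|Ψ|²dx over the whole domain equals a·A², and A² cancels in the ratio.
Both integrals are even about x = 0, so only the x ≥ 0 halves are needed (the factors of 2 cancel). In terms of u = x/a (A² and the length scale cancel between numerator and denominator), P = [∫_{0}^{0.56} e^(-2·u) du] / [∫_{0}^{∞} e^(-2·u) du].
Using ∫ e^(-2·u) du = -e^(-2·u)/2, the numerator is 1/2 - e^(-28/25)/2 and the denominator is 1/2.
Evaluating gives P = 0.6737.

P ≈ 0.674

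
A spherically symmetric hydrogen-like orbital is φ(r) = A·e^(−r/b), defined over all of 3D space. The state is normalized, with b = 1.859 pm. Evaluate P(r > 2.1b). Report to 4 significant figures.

Integrate the radial probability density 4πr²|φ|² over r > 2.1b.
Normalization gives A² = 1/(π·b^3).
In terms of u = r/b (A², 4π and the length scale all cancel between numerator and denominator), P = [∫_{2.1}^{∞} u^2·e^(-2·u) du] / [∫_{0}^{∞} u^2·e^(-2·u) du].
With ∫ u^2·e^(-2·u) du = -(2·u^2 + 2·u + 1)·e^(-2·u)/4 + C, the region integral is 701·e^(-21/5)/200 and the full one is 1/4.
Taking the ratio yields P = 0.21024.

P ≈ 0.2102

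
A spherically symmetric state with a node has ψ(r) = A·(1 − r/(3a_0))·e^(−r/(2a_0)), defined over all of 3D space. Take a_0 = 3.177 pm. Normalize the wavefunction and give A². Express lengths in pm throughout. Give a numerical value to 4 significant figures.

Require ∫ |ψ|² 4πr² dr = 1 over the whole domain.
With ∫₀^∞ r^4 e^(−αr) dr = 4!/α^5, carrying out the integral gives A² · 8·π·a_0^3/3.
Hence A² = 1/[8·π·a_0^3/3].
Plugging in a_0 = 3.177 yields A = 0.061012.

A^2 ≈ 0.003722 pm^(-3)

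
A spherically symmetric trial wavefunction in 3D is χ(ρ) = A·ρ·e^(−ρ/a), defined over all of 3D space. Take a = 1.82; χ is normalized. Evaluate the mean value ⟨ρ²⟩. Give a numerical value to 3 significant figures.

⟨ρ^2⟩ ≈ 24.8

By definition ⟨ρ²⟩ = ∫ ρ^2 |χ(ρ)|² 4πρ² dρ.
Evaluating both integrals, ⟨ρ²⟩ = 15·a^2/2.
Putting a = 1.82 gives 24.84.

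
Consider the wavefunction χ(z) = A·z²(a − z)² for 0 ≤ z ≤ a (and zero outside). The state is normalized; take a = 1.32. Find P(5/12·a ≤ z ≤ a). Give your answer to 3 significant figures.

P = ∫_{5/12·a}^{a} |χ(z)|² dz.
Since A² = 1/(a^9/630), this is the region integral divided by the full normalization integral.
Let u = z/a; then A² and the length scale cancel, so P = ∫_{5/12}^{1} u^4·(1 - u)^4 du ÷ ∫_{0}^{1} u^4·(1 - u)^4 du.
Using ∫ u^4·(1 - u)^4 du = u^5·(70·u^4 - 315·u^3 + 540·u^2 - 420·u + 126)/630, the numerator is ≈ 0.0011074 and the denominator is 1/630.
Evaluating gives P = 0.6977.

P ≈ 0.698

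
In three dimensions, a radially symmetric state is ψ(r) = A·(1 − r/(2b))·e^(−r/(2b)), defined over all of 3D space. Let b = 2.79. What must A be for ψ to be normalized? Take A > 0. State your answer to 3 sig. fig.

A ≈ 0.0428

Normalization requires ∫|ψ|² 4πr² dr = 1, integrated from 0 to ∞.
Using ∫₀^∞ rⁿ e^(−αr) dr = n!/αⁿ⁺¹, with ψ = A·(1 − r/(2b))·e^(−r/(2b)), the integral evaluates to A²·[8·π·b^3].
Setting this equal to 1 gives A² = 1/(8·π·b^3).
Substituting b = 2.79 gives A² = 0.001832, so A = 0.04280.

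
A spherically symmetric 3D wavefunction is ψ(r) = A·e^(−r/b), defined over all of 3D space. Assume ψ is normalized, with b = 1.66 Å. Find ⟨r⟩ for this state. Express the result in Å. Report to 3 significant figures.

⟨r⟩ ≈ 2.49 Å

⟨r⟩ = ∫ r |ψ|² 4πr² dr over the full domain.
Using ∫₀^∞ rⁿ e^(−αr) dr = n!/αⁿ⁺¹, since the A² factors cancel between numerator and denominator, ⟨r⟩ = 3·b/2.
With b = 1.66, ⟨r⟩ = 2.490.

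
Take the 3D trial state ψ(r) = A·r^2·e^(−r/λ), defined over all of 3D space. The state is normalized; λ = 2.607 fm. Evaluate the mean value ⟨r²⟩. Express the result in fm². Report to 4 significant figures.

⟨r^2⟩ ≈ 95.15 fm^2

By definition ⟨r²⟩ = ∫ r^2 |ψ(r)|² 4πr² dr.
Using ∫₀^∞ rⁿ e^(−αr) dr = n!/αⁿ⁺¹, since the A² factors cancel between numerator and denominator, ⟨r²⟩ = 14·λ^2.
Putting λ = 2.607 gives 95.150.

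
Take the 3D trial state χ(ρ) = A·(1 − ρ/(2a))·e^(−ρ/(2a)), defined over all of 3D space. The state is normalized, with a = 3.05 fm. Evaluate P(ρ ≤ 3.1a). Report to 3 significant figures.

With dV = 4πρ²dρ, the probability is ∫|χ|² dV over ρ ≤ 3.1a.
A² is fixed by ∫₀^∞ 4πρ²|χ|² dρ = 1, i.e. A² = (8·π·a^3)^(−1).
Substituting u = ρ/a, A², 4π and the length scale all cancel in the ratio: P = ∫_{0}^{3.1} u^2·(1 - u/2)^2·e^(-u) du / ∫_{0}^{∞} u^2·(1 - u/2)^2·e^(-u) du.
An antiderivative of u^2·(1 - u/2)^2·e^(-u) is -(u^4/4 + u^2 + 2·u + 2)·e^(-u); evaluating from 0 to 3.1 gives ≈ 0.15758, while the full integral is 2.
This evaluates to P = 0.07879.

P ≈ 0.0788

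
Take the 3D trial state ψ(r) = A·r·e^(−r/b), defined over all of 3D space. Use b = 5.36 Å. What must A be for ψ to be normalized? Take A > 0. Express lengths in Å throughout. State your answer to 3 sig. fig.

A ≈ 0.00490 Å^(-5/2)

Require ∫ |ψ|² 4πr² dr = 1 over the whole domain.
The angular integral contributes 4π, leaving ∫₀^∞ r²|ψ|² dr.
Recall ∫₀^∞ r^m e^(−r/β) dr = m!·β^(m+1), carrying out the integral gives A² · 3·π·b^5.
Hence A² = 1/[3·π·b^5].
With b = 5.36: A² = 0.00002398 and A = 0.004897.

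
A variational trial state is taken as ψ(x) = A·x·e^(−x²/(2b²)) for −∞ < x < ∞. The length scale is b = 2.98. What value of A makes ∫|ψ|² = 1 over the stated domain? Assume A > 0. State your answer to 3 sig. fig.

A ≈ 0.206

Require ∫ |ψ|² dx = 1 over the whole domain.
With ∫_{−∞}^{∞} x^(2m) e^(−αx²) dx = (2m−1)!!·√π / (2^m α^(m+1/2)), ∫|ψ|² dx = A²·(√(π)·b^3/2).
Substituting b = 2.98 gives A² = 0.04264, so A = 0.2065.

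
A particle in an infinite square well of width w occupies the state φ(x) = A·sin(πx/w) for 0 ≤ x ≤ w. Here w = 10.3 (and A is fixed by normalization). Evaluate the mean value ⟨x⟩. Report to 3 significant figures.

⟨x⟩ ≈ 5.15

By definition ⟨x⟩ = ∫ x |φ(x)|² dx.
Using sin²θ = (1 − cos 2θ)/2, evaluating both integrals, ⟨x⟩ = w/2.
With w = 10.3, ⟨x⟩ = 5.150.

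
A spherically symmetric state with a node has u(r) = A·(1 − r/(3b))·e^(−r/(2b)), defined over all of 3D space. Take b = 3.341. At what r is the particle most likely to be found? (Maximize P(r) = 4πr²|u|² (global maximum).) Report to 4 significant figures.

r ≈ 3.341

The maximum of P(r) = 4πr²|u|² occurs where its derivative vanishes.
Solving yields r = b.
With b = 3.341, the most probable radial distance is 3.3410.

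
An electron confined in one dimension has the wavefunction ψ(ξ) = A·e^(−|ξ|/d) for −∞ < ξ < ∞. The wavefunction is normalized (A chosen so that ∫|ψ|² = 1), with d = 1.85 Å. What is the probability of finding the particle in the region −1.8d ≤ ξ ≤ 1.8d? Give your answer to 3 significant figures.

P ≈ 0.973

|ψ|² is the probability density, so P = ∫_{−1.8d}^{1.8d} |ψ|² dξ.
With A² fixed by ∫|ψ|² = 1, i.e. A² = (d)^(−1), substitute and integrate.
Both integrals are even about ξ = 0, so only the ξ ≥ 0 halves are needed (the factors of 2 cancel). In terms of u = ξ/d (A² and the length scale cancel between numerator and denominator), P = [∫_{0}^{1.8} e^(-2·u) du] / [∫_{0}^{∞} e^(-2·u) du].
With ∫ e^(-2·u) du = -e^(-2·u)/2 + C, the region integral is 1/2 - e^(-18/5)/2 and the full one is 1/2.
Taking the ratio, P = 0.9727.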